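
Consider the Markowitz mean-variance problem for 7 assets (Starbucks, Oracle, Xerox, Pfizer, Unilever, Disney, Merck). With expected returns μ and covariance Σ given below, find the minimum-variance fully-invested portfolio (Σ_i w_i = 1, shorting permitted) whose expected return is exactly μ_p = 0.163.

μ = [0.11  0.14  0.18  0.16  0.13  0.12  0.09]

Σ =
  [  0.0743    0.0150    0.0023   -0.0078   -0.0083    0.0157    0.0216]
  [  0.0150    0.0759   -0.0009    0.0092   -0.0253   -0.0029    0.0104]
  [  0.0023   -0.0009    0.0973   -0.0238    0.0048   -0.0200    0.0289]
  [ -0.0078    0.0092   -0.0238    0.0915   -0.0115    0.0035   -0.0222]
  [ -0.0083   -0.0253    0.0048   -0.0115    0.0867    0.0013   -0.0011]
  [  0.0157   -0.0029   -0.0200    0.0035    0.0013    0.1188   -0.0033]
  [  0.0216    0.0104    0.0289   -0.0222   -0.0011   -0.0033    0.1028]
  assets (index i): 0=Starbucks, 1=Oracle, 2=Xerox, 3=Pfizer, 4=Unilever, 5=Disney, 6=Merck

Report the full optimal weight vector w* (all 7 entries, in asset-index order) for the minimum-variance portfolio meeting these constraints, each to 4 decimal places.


0.0267  0.1948  0.3823  0.2723  0.1640  0.0898  -0.1299

g=Σ⁻¹μ = [1.1573  2.1373  2.5187  2.6282  2.4288  1.2388  0.3414]
h=Σ⁻¹𝟙 = [10.0717  14.7989  13.4514  17.3431  18.3180  9.1833  6.5688]
a=μᵀg=1.795520  b=𝟙ᵀg=12.450428  c=𝟙ᵀh=89.735330  D=ac−b²=6.108439
λ₁=(c·0.163−b)/D = (89.735330·0.163−12.450428)/6.108439 = 0.356299
λ₂=(a−b·0.163)/D = (1.795520−12.450428·0.163)/6.108439 = -0.038291
w* = 0.356299·g + -0.038291·h:
  w_0 = 0.356299·1.1573 + -0.038291·10.0717 = 0.0267  (Starbucks)
  w_1 = 0.356299·2.1373 + -0.038291·14.7989 = 0.1948  (Oracle)
  w_2 = 0.356299·2.5187 + -0.038291·13.4514 = 0.3823  (Xerox)
  w_3 = 0.356299·2.6282 + -0.038291·17.3431 = 0.2723  (Pfizer)
  w_4 = 0.356299·2.4288 + -0.038291·18.3180 = 0.1640  (Unilever)
  w_5 = 0.356299·1.2388 + -0.038291·9.1833 = 0.0898  (Disney)
  w_6 = 0.356299·0.3414 + -0.038291·6.5688 = -0.1299  (Merck)
Σw_i=1.0000  μᵀw=0.1630
σ²=wᵀΣw=λ₁·μ_p+λ₂ = 0.356299·0.163 + -0.038291 = 0.019786 ≈ 0.0198


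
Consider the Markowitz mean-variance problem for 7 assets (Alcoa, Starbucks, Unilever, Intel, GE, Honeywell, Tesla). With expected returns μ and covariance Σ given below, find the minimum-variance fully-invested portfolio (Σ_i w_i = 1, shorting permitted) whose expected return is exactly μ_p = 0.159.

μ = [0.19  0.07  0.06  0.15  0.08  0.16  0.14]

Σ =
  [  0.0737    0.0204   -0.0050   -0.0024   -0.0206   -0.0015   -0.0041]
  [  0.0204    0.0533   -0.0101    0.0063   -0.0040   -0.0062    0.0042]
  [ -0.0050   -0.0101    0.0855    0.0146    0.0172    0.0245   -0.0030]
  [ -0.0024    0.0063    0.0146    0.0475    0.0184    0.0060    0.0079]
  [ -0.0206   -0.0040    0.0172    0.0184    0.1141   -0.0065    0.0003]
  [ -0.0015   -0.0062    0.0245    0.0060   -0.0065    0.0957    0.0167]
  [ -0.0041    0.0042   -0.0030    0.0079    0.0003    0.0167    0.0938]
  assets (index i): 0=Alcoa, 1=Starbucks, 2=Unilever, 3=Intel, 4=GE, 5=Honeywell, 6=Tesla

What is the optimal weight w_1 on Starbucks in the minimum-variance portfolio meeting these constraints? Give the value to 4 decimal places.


-0.0077

u=Σ⁻¹μ = [3.0121  -0.0273  -0.1347  2.6259  0.9205  1.4510  1.1387]
v=Σ⁻¹𝟙 = [13.5891  14.7757  8.5388  11.2394  9.0616  7.8627  8.4910]
a=μᵀu=1.421407  b=𝟙ᵀu=8.986173  c=𝟙ᵀv=73.558331  D=ac−b²=23.805060
λ₁=(c·0.159−b)/D = (73.558331·0.159−8.986173)/23.805060 = 0.113825
λ₂=(a−b·0.159)/D = (1.421407−8.986173·0.159)/23.805060 = -0.000311
w* = 0.113825·u + -0.000311·v:
  w_0 = 0.113825·3.0121 + -0.000311·13.5891 = 0.3386  (Alcoa)
  w_1 = 0.113825·-0.0273 + -0.000311·14.7757 = -0.0077  (Starbucks)
  w_2 = 0.113825·-0.1347 + -0.000311·8.5388 = -0.0180  (Unilever)
  w_3 = 0.113825·2.6259 + -0.000311·11.2394 = 0.2954  (Intel)
  w_4 = 0.113825·0.9205 + -0.000311·9.0616 = 0.1020  (GE)
  w_5 = 0.113825·1.4510 + -0.000311·7.8627 = 0.1627  (Honeywell)
  w_6 = 0.113825·1.1387 + -0.000311·8.4910 = 0.1270  (Tesla)
Σw_i=1.0000  μᵀw=0.1590
σ²=wᵀΣw=λ₁·μ_p+λ₂ = 0.113825·0.159 + -0.000311 = 0.017788 ≈ 0.0178


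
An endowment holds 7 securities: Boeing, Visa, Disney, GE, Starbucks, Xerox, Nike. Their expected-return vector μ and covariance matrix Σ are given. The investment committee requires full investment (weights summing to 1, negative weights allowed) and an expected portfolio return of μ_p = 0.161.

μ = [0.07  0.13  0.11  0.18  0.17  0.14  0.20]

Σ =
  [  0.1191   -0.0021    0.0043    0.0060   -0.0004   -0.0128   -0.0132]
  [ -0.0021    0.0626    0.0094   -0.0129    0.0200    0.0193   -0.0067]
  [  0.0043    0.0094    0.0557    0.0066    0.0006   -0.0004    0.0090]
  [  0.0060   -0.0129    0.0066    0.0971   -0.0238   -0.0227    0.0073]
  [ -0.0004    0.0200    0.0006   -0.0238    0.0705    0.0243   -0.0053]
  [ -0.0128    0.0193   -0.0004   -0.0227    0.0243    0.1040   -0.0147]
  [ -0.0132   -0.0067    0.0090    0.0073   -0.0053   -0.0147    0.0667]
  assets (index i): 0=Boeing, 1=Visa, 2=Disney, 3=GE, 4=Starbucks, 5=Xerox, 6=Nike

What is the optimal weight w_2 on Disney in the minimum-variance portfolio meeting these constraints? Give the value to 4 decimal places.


0.0505

u=Σ⁻¹μ = [1.0350  1.6082  0.7147  2.7064  2.5588  1.6716  3.5440]
v=Σ⁻¹𝟙 = [10.8782  12.1430  10.1551  15.0829  13.2262  11.6210  18.9562]
a=μᵀu=2.225105  b=𝟙ᵀu=13.838692  c=𝟙ᵀv=92.062682  D=ac−b²=13.339732
λ₁=(c·0.161−b)/D = (92.062682·0.161−13.838692)/13.339732 = 0.073720
λ₂=(a−b·0.161)/D = (2.225105−13.838692·0.161)/13.339732 = -0.000219
w* = 0.073720·u + -0.000219·v:
  w_0 = 0.073720·1.0350 + -0.000219·10.8782 = 0.0739  (Boeing)
  w_1 = 0.073720·1.6082 + -0.000219·12.1430 = 0.1159  (Visa)
  w_2 = 0.073720·0.7147 + -0.000219·10.1551 = 0.0505  (Disney)
  w_3 = 0.073720·2.7064 + -0.000219·15.0829 = 0.1962  (GE)
  w_4 = 0.073720·2.5588 + -0.000219·13.2262 = 0.1857  (Starbucks)
  w_5 = 0.073720·1.6716 + -0.000219·11.6210 = 0.1207  (Xerox)
  w_6 = 0.073720·3.5440 + -0.000219·18.9562 = 0.2571  (Nike)
Σw_i=1.0000  μᵀw=0.1610
σ²=wᵀΣw=λ₁·μ_p+λ₂ = 0.073720·0.161 + -0.000219 = 0.011650 ≈ 0.0116


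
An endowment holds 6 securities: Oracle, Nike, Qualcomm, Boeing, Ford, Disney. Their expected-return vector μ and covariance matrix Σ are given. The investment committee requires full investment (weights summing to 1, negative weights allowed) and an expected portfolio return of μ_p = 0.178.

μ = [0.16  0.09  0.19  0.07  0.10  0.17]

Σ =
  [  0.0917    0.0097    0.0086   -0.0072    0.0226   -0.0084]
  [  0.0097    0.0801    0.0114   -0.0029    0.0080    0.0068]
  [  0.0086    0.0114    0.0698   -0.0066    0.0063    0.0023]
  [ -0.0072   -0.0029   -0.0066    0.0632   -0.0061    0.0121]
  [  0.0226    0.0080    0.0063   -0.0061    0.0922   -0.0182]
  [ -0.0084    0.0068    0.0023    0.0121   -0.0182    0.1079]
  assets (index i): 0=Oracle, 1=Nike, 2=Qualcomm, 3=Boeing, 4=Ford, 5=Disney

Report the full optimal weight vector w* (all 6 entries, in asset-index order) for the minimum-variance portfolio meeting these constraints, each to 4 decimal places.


0.2585  -0.0677  0.4633  0.0044  0.0522  0.2893

u=Σ⁻¹μ = [1.4964  0.4109  2.4600  1.3327  0.9220  1.6198]
v=Σ⁻¹𝟙 = [8.5598  8.5762  12.3498  17.7618  10.0797  8.8389]
a=μᵀu=1.204657  b=𝟙ᵀu=8.241781  c=𝟙ᵀv=66.166098  D=ac−b²=11.780491
λ₁=(c·0.178−b)/D = (66.166098·0.178−8.241781)/11.780491 = 0.300139
λ₂=(a−b·0.178)/D = (1.204657−8.241781·0.178)/11.780491 = -0.022272
w* = 0.300139·u + -0.022272·v:
  w_0 = 0.300139·1.4964 + -0.022272·8.5598 = 0.2585  (Oracle)
  w_1 = 0.300139·0.4109 + -0.022272·8.5762 = -0.0677  (Nike)
  w_2 = 0.300139·2.4600 + -0.022272·12.3498 = 0.4633  (Qualcomm)
  w_3 = 0.300139·1.3327 + -0.022272·17.7618 = 0.0044  (Boeing)
  w_4 = 0.300139·0.9220 + -0.022272·10.0797 = 0.0522  (Ford)
  w_5 = 0.300139·1.6198 + -0.022272·8.8389 = 0.2893  (Disney)
Σw_i=1.0000  μᵀw=0.1780
σ²=wᵀΣw=λ₁·μ_p+λ₂ = 0.300139·0.178 + -0.022272 = 0.031152 ≈ 0.0312


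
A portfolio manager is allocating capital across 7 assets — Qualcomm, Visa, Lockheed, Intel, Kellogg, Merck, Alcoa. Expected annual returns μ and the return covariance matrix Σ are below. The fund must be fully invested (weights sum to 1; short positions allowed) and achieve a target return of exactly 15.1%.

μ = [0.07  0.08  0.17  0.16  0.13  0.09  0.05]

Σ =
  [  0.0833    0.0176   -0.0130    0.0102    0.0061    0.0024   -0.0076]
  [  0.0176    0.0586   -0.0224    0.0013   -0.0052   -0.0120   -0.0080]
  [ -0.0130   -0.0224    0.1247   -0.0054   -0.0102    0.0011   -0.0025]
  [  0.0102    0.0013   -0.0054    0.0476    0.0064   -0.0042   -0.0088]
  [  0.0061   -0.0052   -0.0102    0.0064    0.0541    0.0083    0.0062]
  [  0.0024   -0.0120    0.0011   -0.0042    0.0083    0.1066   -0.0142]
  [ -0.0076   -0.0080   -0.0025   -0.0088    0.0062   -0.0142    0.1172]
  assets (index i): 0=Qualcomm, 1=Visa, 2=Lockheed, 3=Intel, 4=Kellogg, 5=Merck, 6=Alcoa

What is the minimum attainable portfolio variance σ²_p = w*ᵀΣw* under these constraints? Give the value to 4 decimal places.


u=Σ⁻¹μ = [0.0664  2.6968  2.2074  3.4865  2.3657  1.2026  0.9444]
v=Σ⁻¹𝟙 = [5.6273  27.1269  16.0027  22.2415  17.2311  13.4732  13.4812]
a=μᵀu=1.616493  b=𝟙ᵀu=12.969866  c=𝟙ᵀv=115.184005  D=ac−b²=17.976741
λ₁=(c·0.151−b)/D = (115.184005·0.151−12.969866)/17.976741 = 0.246036
λ₂=(a−b·0.151)/D = (1.616493−12.969866·0.151)/17.976741 = -0.019022
w* = 0.246036·u + -0.019022·v:
  w_0 = 0.246036·0.0664 + -0.019022·5.6273 = -0.0907  (Qualcomm)
  w_1 = 0.246036·2.6968 + -0.019022·27.1269 = 0.1475  (Visa)
  w_2 = 0.246036·2.2074 + -0.019022·16.0027 = 0.2387  (Lockheed)
  w_3 = 0.246036·3.4865 + -0.019022·22.2415 = 0.4347  (Intel)
  w_4 = 0.246036·2.3657 + -0.019022·17.2311 = 0.2543  (Kellogg)
  w_5 = 0.246036·1.2026 + -0.019022·13.4732 = 0.0396  (Merck)
  w_6 = 0.246036·0.9444 + -0.019022·13.4812 = -0.0241  (Alcoa)
Σw_i=1.0000  μᵀw=0.1510
σ²=wᵀΣw=λ₁·μ_p+λ₂ = 0.246036·0.151 + -0.019022 = 0.018129 ≈ 0.0181

0.0181


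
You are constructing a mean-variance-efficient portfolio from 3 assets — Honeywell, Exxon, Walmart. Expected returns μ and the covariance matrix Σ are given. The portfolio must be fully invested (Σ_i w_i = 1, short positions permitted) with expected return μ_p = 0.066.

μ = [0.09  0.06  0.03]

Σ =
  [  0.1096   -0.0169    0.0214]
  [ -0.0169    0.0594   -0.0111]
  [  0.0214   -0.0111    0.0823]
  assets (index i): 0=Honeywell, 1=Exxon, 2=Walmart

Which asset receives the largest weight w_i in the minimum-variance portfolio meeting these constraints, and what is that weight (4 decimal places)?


x=Σ⁻¹μ = [0.9707  1.3410  0.2930]
y=Σ⁻¹𝟙 = [10.0815  22.0395  12.5018]
a=μᵀx=0.176619  b=𝟙ᵀx=2.604756  c=𝟙ᵀy=44.622741  D=ac−b²=1.096455
λ₁=(c·0.066−b)/D = (44.622741·0.066−2.604756)/1.096455 = 0.310405
λ₂=(a−b·0.066)/D = (0.176619−2.604756·0.066)/1.096455 = 0.004291
w* = 0.310405·x + 0.004291·y:
  w_0 = 0.310405·0.9707 + 0.004291·10.0815 = 0.3446  (Honeywell)
  w_1 = 0.310405·1.3410 + 0.004291·22.0395 = 0.5108  (Exxon)
  w_2 = 0.310405·0.2930 + 0.004291·12.5018 = 0.1446  (Walmart)
Σw_i=1.0000  μᵀw=0.0660
σ²=wᵀΣw=λ₁·μ_p+λ₂ = 0.310405·0.066 + 0.004291 = 0.024778 ≈ 0.0248

Exxon (0.5108)


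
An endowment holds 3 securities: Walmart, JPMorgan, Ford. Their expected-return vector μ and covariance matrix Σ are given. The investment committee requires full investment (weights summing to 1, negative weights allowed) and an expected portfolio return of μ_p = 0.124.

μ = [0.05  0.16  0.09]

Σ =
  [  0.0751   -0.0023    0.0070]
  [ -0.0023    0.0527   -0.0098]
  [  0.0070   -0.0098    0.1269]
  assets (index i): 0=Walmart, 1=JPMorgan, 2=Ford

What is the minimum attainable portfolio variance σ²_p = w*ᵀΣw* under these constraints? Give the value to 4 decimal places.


x=Σ⁻¹μ = [0.6790  3.2371  0.9218]
y=Σ⁻¹𝟙 = [13.1449  21.1838  8.7911]
a=μᵀx=0.634843  b=𝟙ᵀx=4.837850  c=𝟙ᵀy=43.119804  D=ac−b²=3.969515
λ₁=(c·0.124−b)/D = (43.119804·0.124−4.837850)/3.969515 = 0.128229
λ₂=(a−b·0.124)/D = (0.634843−4.837850·0.124)/3.969515 = 0.008805
w* = 0.128229·x + 0.008805·y:
  w_0 = 0.128229·0.6790 + 0.008805·13.1449 = 0.2028  (Walmart)
  w_1 = 0.128229·3.2371 + 0.008805·21.1838 = 0.6016  (JPMorgan)
  w_2 = 0.128229·0.9218 + 0.008805·8.7911 = 0.1956  (Ford)
Σw_i=1.0000  μᵀw=0.1240
σ²=wᵀΣw=λ₁·μ_p+λ₂ = 0.128229·0.124 + 0.008805 = 0.024705 ≈ 0.0247

0.0247


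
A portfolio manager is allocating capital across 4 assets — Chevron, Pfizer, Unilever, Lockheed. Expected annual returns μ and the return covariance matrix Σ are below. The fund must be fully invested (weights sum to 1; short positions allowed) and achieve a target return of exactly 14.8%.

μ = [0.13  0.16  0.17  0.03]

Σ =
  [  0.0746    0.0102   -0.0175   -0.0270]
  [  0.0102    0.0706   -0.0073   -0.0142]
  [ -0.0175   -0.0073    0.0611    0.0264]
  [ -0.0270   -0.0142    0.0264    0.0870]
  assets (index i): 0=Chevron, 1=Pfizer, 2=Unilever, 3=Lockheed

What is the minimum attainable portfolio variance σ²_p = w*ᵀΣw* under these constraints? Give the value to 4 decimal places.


0.0167

u=Σ⁻¹μ = [2.4004  2.3683  3.5849  0.3885]
v=Σ⁻¹𝟙 = [20.8696  16.0394  17.6827  15.2232]
a=μᵀu=1.312072  b=𝟙ᵀu=8.742109  c=𝟙ᵀv=69.814875  D=ac−b²=15.177692
λ₁=(c·0.148−b)/D = (69.814875·0.148−8.742109)/15.177692 = 0.104791
λ₂=(a−b·0.148)/D = (1.312072−8.742109·0.148)/15.177692 = 0.001202
w* = 0.104791·u + 0.001202·v:
  w_0 = 0.104791·2.4004 + 0.001202·20.8696 = 0.2766  (Chevron)
  w_1 = 0.104791·2.3683 + 0.001202·16.0394 = 0.2675  (Pfizer)
  w_2 = 0.104791·3.5849 + 0.001202·17.6827 = 0.3969  (Unilever)
  w_3 = 0.104791·0.3885 + 0.001202·15.2232 = 0.0590  (Lockheed)
Σw_i=1.0000  μᵀw=0.1480
σ²=wᵀΣw=λ₁·μ_p+λ₂ = 0.104791·0.148 + 0.001202 = 0.016711 ≈ 0.0167


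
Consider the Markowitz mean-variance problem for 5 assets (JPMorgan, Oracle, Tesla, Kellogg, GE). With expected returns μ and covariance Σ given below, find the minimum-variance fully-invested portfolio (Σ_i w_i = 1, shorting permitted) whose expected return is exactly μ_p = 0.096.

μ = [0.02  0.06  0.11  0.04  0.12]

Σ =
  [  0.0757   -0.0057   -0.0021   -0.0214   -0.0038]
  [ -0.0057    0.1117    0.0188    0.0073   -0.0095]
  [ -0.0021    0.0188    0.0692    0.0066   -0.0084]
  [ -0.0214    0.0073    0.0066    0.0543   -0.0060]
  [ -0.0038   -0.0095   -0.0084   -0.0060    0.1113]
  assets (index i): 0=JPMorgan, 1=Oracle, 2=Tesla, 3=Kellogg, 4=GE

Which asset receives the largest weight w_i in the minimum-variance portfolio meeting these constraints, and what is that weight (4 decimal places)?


u=Σ⁻¹μ = [0.6538  0.3556  1.5849  0.8974  1.2988]
v=Σ⁻¹𝟙 = [22.1090  7.4101  12.1644  26.0575  12.6948]
a=μᵀu=0.400507  b=𝟙ᵀu=4.790554  c=𝟙ᵀv=80.435938  D=ac−b²=9.265767
λ₁=(c·0.096−b)/D = (80.435938·0.096−4.790554)/9.265767 = 0.316358
λ₂=(a−b·0.096)/D = (0.400507−4.790554·0.096)/9.265767 = -0.006409
w* = 0.316358·u + -0.006409·v:
  w_0 = 0.316358·0.6538 + -0.006409·22.1090 = 0.0651  (JPMorgan)
  w_1 = 0.316358·0.3556 + -0.006409·7.4101 = 0.0650  (Oracle)
  w_2 = 0.316358·1.5849 + -0.006409·12.1644 = 0.4234  (Tesla)
  w_3 = 0.316358·0.8974 + -0.006409·26.0575 = 0.1169  (Kellogg)
  w_4 = 0.316358·1.2988 + -0.006409·12.6948 = 0.3295  (GE)
Σw_i=1.0000  μᵀw=0.0960
σ²=wᵀΣw=λ₁·μ_p+λ₂ = 0.316358·0.096 + -0.006409 = 0.023961 ≈ 0.0240

Tesla (0.4234)


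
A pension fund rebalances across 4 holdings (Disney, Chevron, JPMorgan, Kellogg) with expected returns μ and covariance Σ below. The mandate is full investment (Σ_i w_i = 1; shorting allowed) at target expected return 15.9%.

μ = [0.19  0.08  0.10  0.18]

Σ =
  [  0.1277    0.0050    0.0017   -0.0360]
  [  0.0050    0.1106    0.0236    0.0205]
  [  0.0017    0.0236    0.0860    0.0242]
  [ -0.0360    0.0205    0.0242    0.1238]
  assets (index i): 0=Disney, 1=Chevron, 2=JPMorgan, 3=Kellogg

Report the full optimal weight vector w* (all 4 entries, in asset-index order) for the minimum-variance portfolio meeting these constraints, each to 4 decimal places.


x=Σ⁻¹μ = [2.0115  0.1635  0.5418  1.9059]
y=Σ⁻¹𝟙 = [9.9454  5.3901  7.5308  8.6049]
a=μᵀx=0.792521  b=𝟙ᵀx=4.622798  c=𝟙ᵀy=31.471202  D=ac−b²=3.571324
λ₁=(c·0.159−b)/D = (31.471202·0.159−4.622798)/3.571324 = 0.106718
λ₂=(a−b·0.159)/D = (0.792521−4.622798·0.159)/3.571324 = 0.016099
w* = 0.106718·x + 0.016099·y:
  w_0 = 0.106718·2.0115 + 0.016099·9.9454 = 0.3748  (Disney)
  w_1 = 0.106718·0.1635 + 0.016099·5.3901 = 0.1042  (Chevron)
  w_2 = 0.106718·0.5418 + 0.016099·7.5308 = 0.1791  (JPMorgan)
  w_3 = 0.106718·1.9059 + 0.016099·8.6049 = 0.3419  (Kellogg)
Σw_i=1.0000  μᵀw=0.1590
σ²=wᵀΣw=λ₁·μ_p+λ₂ = 0.106718·0.159 + 0.016099 = 0.033067 ≈ 0.0331

0.3748  0.1042  0.1791  0.3419


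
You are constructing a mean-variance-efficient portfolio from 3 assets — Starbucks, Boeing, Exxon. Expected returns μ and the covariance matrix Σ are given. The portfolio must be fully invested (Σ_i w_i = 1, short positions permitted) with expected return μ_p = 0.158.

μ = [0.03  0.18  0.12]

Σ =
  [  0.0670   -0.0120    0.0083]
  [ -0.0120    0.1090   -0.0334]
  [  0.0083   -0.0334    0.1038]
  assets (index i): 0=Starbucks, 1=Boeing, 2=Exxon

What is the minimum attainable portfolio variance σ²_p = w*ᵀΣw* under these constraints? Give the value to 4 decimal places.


u=Σ⁻¹μ = [0.6289  2.2847  1.8409]
v=Σ⁻¹𝟙 = [15.9746  14.9696  13.1734]
a=μᵀu=0.651029  b=𝟙ᵀu=4.754567  c=𝟙ᵀv=44.117524  D=ac−b²=6.115901
λ₁=(c·0.158−b)/D = (44.117524·0.158−4.754567)/6.115901 = 0.362335
λ₂=(a−b·0.158)/D = (0.651029−4.754567·0.158)/6.115901 = -0.016382
w* = 0.362335·u + -0.016382·v:
  w_0 = 0.362335·0.6289 + -0.016382·15.9746 = -0.0338  (Starbucks)
  w_1 = 0.362335·2.2847 + -0.016382·14.9696 = 0.5826  (Boeing)
  w_2 = 0.362335·1.8409 + -0.016382·13.1734 = 0.4512  (Exxon)
Σw_i=1.0000  μᵀw=0.1580
σ²=wᵀΣw=λ₁·μ_p+λ₂ = 0.362335·0.158 + -0.016382 = 0.040867 ≈ 0.0409

0.0409


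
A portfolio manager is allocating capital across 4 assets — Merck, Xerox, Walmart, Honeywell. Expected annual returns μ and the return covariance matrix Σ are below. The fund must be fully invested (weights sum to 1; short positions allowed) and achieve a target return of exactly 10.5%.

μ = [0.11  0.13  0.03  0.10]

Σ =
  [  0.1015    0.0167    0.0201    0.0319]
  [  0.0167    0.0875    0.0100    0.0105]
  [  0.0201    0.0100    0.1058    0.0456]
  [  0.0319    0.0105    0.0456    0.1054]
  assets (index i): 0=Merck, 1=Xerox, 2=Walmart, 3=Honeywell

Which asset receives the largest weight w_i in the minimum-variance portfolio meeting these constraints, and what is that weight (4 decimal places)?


Xerox (0.4074)

g=Σ⁻¹μ = [0.6968  1.2976  -0.2874  0.7329]
h=Σ⁻¹𝟙 = [5.8633  9.1451  5.5828  4.3867]
a=μᵀg=0.310010  b=𝟙ᵀg=2.439981  c=𝟙ᵀh=24.977926  D=ac−b²=1.789909
λ₁=(c·0.105−b)/D = (24.977926·0.105−2.439981)/1.789909 = 0.102073
λ₂=(a−b·0.105)/D = (0.310010−2.439981·0.105)/1.789909 = 0.030064
w* = 0.102073·g + 0.030064·h:
  w_0 = 0.102073·0.6968 + 0.030064·5.8633 = 0.2474  (Merck)
  w_1 = 0.102073·1.2976 + 0.030064·9.1451 = 0.4074  (Xerox)
  w_2 = 0.102073·-0.2874 + 0.030064·5.5828 = 0.1385  (Walmart)
  w_3 = 0.102073·0.7329 + 0.030064·4.3867 = 0.2067  (Honeywell)
Σw_i=1.0000  μᵀw=0.1050
σ²=wᵀΣw=λ₁·μ_p+λ₂ = 0.102073·0.105 + 0.030064 = 0.040782 ≈ 0.0408


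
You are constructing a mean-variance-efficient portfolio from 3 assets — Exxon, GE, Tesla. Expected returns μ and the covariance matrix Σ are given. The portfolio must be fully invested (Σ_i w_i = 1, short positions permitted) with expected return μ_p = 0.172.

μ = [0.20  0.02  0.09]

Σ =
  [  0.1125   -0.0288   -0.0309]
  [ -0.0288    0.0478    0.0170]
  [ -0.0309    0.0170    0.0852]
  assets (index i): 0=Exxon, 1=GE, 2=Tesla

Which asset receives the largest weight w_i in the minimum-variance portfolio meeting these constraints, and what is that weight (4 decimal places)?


Exxon (0.6730)

x=Σ⁻¹μ = [2.6035  1.3730  1.7266]
y=Σ⁻¹𝟙 = [19.7275  28.0803  13.2889]
a=μᵀx=0.703556  b=𝟙ᵀx=5.703100  c=𝟙ᵀy=61.096690  D=ac−b²=10.459583
λ₁=(c·0.172−b)/D = (61.096690·0.172−5.703100)/10.459583 = 0.459438
λ₂=(a−b·0.172)/D = (0.703556−5.703100·0.172)/10.459583 = -0.026519
w* = 0.459438·x + -0.026519·y:
  w_0 = 0.459438·2.6035 + -0.026519·19.7275 = 0.6730  (Exxon)
  w_1 = 0.459438·1.3730 + -0.026519·28.0803 = -0.1139  (GE)
  w_2 = 0.459438·1.7266 + -0.026519·13.2889 = 0.4409  (Tesla)
Σw_i=1.0000  μᵀw=0.1720
σ²=wᵀΣw=λ₁·μ_p+λ₂ = 0.459438·0.172 + -0.026519 = 0.052504 ≈ 0.0525


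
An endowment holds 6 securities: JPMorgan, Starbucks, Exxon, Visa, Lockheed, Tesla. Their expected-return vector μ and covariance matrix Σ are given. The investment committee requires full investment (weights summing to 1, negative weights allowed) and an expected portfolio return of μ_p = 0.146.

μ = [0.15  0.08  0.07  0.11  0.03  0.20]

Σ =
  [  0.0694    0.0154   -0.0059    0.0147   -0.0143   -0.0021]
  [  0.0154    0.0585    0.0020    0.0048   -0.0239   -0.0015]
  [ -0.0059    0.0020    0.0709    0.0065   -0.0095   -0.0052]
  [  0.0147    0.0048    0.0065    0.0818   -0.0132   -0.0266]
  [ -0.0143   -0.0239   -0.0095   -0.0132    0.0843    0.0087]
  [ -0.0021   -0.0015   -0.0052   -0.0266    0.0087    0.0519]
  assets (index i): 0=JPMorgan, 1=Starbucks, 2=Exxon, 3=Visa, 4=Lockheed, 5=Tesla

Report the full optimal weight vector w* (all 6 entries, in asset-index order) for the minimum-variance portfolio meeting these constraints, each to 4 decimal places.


0.1439  0.0634  0.0911  0.2139  0.0477  0.4401

u=Σ⁻¹μ = [1.8112  1.1767  1.3828  2.7403  1.0315  5.3310]
v=Σ⁻¹𝟙 = [12.3208  21.3956  17.7575  20.3115  22.2226  28.8488]
a=μᵀu=1.861192  b=𝟙ᵀu=13.473502  c=𝟙ᵀv=122.856814  D=ac−b²=47.124917
λ₁=(c·0.146−b)/D = (122.856814·0.146−13.473502)/47.124917 = 0.094718
λ₂=(a−b·0.146)/D = (1.861192−13.473502·0.146)/47.124917 = -0.002248
w* = 0.094718·u + -0.002248·v:
  w_0 = 0.094718·1.8112 + -0.002248·12.3208 = 0.1439  (JPMorgan)
  w_1 = 0.094718·1.1767 + -0.002248·21.3956 = 0.0634  (Starbucks)
  w_2 = 0.094718·1.3828 + -0.002248·17.7575 = 0.0911  (Exxon)
  w_3 = 0.094718·2.7403 + -0.002248·20.3115 = 0.2139  (Visa)
  w_4 = 0.094718·1.0315 + -0.002248·22.2226 = 0.0477  (Lockheed)
  w_5 = 0.094718·5.3310 + -0.002248·28.8488 = 0.4401  (Tesla)
Σw_i=1.0000  μᵀw=0.1460
σ²=wᵀΣw=λ₁·μ_p+λ₂ = 0.094718·0.146 + -0.002248 = 0.011581 ≈ 0.0116


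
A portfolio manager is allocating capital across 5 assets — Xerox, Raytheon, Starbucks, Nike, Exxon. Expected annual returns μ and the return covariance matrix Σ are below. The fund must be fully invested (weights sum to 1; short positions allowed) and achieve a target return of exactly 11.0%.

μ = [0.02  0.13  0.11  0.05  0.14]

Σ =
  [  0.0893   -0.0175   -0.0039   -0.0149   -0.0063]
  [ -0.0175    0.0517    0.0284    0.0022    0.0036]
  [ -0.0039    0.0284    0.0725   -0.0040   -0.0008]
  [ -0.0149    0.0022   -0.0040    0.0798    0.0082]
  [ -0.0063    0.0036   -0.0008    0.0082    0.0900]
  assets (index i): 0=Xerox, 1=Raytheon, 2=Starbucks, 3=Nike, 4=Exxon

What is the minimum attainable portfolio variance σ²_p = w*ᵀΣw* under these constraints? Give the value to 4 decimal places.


0.0192

x=Σ⁻¹μ = [0.9136  2.3017  0.7151  0.6177  1.4775]
y=Σ⁻¹𝟙 = [18.6543  19.9635  7.9069  14.7978  10.3404]
a=μᵀx=0.633898  b=𝟙ᵀx=6.025652  c=𝟙ᵀy=71.662974  D=ac−b²=9.118547
λ₁=(c·0.110−b)/D = (71.662974·0.110−6.025652)/9.118547 = 0.203681
λ₂=(a−b·0.110)/D = (0.633898−6.025652·0.110)/9.118547 = -0.003172
w* = 0.203681·x + -0.003172·y:
  w_0 = 0.203681·0.9136 + -0.003172·18.6543 = 0.1269  (Xerox)
  w_1 = 0.203681·2.3017 + -0.003172·19.9635 = 0.4055  (Raytheon)
  w_2 = 0.203681·0.7151 + -0.003172·7.9069 = 0.1206  (Starbucks)
  w_3 = 0.203681·0.6177 + -0.003172·14.7978 = 0.0789  (Nike)
  w_4 = 0.203681·1.4775 + -0.003172·10.3404 = 0.2681  (Exxon)
Σw_i=1.0000  μᵀw=0.1100
σ²=wᵀΣw=λ₁·μ_p+λ₂ = 0.203681·0.110 + -0.003172 = 0.019233 ≈ 0.0192


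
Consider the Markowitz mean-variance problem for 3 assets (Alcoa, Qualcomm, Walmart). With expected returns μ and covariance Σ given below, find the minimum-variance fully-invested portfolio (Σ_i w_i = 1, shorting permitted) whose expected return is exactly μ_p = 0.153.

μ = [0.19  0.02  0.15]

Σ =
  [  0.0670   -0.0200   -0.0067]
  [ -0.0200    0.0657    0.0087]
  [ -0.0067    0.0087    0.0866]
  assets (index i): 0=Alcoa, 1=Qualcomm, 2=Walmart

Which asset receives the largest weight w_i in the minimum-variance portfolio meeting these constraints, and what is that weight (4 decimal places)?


x=Σ⁻¹μ = [3.3445  1.0732  1.8830]
y=Σ⁻¹𝟙 = [22.1601  20.4829  11.2041]
a=μᵀx=0.939369  b=𝟙ᵀx=6.300681  c=𝟙ᵀy=53.847028  D=ac−b²=10.883676
λ₁=(c·0.153−b)/D = (53.847028·0.153−6.300681)/10.883676 = 0.178057
λ₂=(a−b·0.153)/D = (0.939369−6.300681·0.153)/10.883676 = -0.002263
w* = 0.178057·x + -0.002263·y:
  w_0 = 0.178057·3.3445 + -0.002263·22.1601 = 0.5453  (Alcoa)
  w_1 = 0.178057·1.0732 + -0.002263·20.4829 = 0.1447  (Qualcomm)
  w_2 = 0.178057·1.8830 + -0.002263·11.2041 = 0.3099  (Walmart)
Σw_i=1.0000  μᵀw=0.1530
σ²=wᵀΣw=λ₁·μ_p+λ₂ = 0.178057·0.153 + -0.002263 = 0.024979 ≈ 0.0250

Alcoa (0.5453)


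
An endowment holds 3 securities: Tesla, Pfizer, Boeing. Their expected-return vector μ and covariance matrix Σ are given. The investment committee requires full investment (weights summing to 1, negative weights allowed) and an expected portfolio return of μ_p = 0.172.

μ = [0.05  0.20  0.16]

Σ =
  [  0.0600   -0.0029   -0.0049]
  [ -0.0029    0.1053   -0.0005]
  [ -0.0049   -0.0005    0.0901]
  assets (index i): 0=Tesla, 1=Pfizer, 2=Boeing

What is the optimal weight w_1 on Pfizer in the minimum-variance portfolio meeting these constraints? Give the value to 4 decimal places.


u=Σ⁻¹μ = [1.0777  1.9378  1.8452]
v=Σ⁻¹𝟙 = [18.1442  10.0540  12.1413]
a=μᵀu=0.736666  b=𝟙ᵀu=4.860624  c=𝟙ᵀv=40.339501  D=ac−b²=6.091071
λ₁=(c·0.172−b)/D = (40.339501·0.172−4.860624)/6.091071 = 0.341117
λ₂=(a−b·0.172)/D = (0.736666−4.860624·0.172)/6.091071 = -0.016313
w* = 0.341117·u + -0.016313·v:
  w_0 = 0.341117·1.0777 + -0.016313·18.1442 = 0.0716  (Tesla)
  w_1 = 0.341117·1.9378 + -0.016313·10.0540 = 0.4970  (Pfizer)
  w_2 = 0.341117·1.8452 + -0.016313·12.1413 = 0.4314  (Boeing)
Σw_i=1.0000  μᵀw=0.1720
σ²=wᵀΣw=λ₁·μ_p+λ₂ = 0.341117·0.172 + -0.016313 = 0.042360 ≈ 0.0424

0.4970


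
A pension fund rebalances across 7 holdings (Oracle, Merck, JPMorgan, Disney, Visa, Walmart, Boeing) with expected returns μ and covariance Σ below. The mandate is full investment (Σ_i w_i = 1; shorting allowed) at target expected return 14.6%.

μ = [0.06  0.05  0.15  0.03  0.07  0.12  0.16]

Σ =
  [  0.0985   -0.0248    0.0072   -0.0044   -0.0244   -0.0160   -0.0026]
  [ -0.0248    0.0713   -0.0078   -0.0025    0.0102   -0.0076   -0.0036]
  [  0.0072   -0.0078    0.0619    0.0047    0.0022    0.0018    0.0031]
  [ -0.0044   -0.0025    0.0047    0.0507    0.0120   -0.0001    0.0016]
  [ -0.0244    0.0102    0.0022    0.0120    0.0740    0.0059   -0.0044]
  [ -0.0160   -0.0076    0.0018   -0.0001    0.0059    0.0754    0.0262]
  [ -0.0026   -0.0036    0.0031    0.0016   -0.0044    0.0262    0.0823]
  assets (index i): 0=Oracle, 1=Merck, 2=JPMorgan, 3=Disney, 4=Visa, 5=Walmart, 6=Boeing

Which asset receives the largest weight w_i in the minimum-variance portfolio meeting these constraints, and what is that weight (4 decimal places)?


u=Σ⁻¹μ = [1.3561  1.5031  2.2777  0.2735  1.0616  1.3407  1.5915]
v=Σ⁻¹𝟙 = [22.1710  24.1220  13.8634  18.1446  13.3791  16.0429  8.6394]
a=μᵀu=0.996222  b=𝟙ᵀu=9.404200  c=𝟙ᵀv=116.362422  D=ac−b²=27.483835
λ₁=(c·0.146−b)/D = (116.362422·0.146−9.404200)/27.483835 = 0.275970
λ₂=(a−b·0.146)/D = (0.996222−9.404200·0.146)/27.483835 = -0.013710
w* = 0.275970·u + -0.013710·v:
  w_0 = 0.275970·1.3561 + -0.013710·22.1710 = 0.0703  (Oracle)
  w_1 = 0.275970·1.5031 + -0.013710·24.1220 = 0.0841  (Merck)
  w_2 = 0.275970·2.2777 + -0.013710·13.8634 = 0.4385  (JPMorgan)
  w_3 = 0.275970·0.2735 + -0.013710·18.1446 = -0.1733  (Disney)
  w_4 = 0.275970·1.0616 + -0.013710·13.3791 = 0.1095  (Visa)
  w_5 = 0.275970·1.3407 + -0.013710·16.0429 = 0.1500  (Walmart)
  w_6 = 0.275970·1.5915 + -0.013710·8.6394 = 0.3208  (Boeing)
Σw_i=1.0000  μᵀw=0.1460
σ²=wᵀΣw=λ₁·μ_p+λ₂ = 0.275970·0.146 + -0.013710 = 0.026582 ≈ 0.0266

JPMorgan (0.4385)


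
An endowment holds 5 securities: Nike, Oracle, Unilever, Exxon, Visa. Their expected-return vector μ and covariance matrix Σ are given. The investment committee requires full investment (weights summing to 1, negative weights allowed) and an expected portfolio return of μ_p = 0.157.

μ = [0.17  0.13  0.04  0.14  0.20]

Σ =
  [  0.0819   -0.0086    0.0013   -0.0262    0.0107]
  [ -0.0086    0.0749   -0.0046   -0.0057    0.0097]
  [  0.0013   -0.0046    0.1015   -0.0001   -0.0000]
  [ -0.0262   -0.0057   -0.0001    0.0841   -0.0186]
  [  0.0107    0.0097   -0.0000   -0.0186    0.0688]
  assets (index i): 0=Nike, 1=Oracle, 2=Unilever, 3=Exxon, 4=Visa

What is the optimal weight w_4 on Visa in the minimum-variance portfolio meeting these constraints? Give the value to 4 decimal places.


u=Σ⁻¹μ = [2.9597  1.9618  0.4484  3.4037  3.0903]
v=Σ⁻¹𝟙 = [18.8145  15.8470  10.3513  22.2415  15.3875]
a=μᵀu=1.870696  b=𝟙ᵀu=11.863942  c=𝟙ᵀv=82.641857  D=ac−b²=13.844648
λ₁=(c·0.157−b)/D = (82.641857·0.157−11.863942)/13.844648 = 0.080235
λ₂=(a−b·0.157)/D = (1.870696−11.863942·0.157)/13.844648 = 0.000582
w* = 0.080235·u + 0.000582·v:
  w_0 = 0.080235·2.9597 + 0.000582·18.8145 = 0.2484  (Nike)
  w_1 = 0.080235·1.9618 + 0.000582·15.8470 = 0.1666  (Oracle)
  w_2 = 0.080235·0.4484 + 0.000582·10.3513 = 0.0420  (Unilever)
  w_3 = 0.080235·3.4037 + 0.000582·22.2415 = 0.2860  (Exxon)
  w_4 = 0.080235·3.0903 + 0.000582·15.3875 = 0.2569  (Visa)
Σw_i=1.0000  μᵀw=0.1570
σ²=wᵀΣw=λ₁·μ_p+λ₂ = 0.080235·0.157 + 0.000582 = 0.013179 ≈ 0.0132

0.2569


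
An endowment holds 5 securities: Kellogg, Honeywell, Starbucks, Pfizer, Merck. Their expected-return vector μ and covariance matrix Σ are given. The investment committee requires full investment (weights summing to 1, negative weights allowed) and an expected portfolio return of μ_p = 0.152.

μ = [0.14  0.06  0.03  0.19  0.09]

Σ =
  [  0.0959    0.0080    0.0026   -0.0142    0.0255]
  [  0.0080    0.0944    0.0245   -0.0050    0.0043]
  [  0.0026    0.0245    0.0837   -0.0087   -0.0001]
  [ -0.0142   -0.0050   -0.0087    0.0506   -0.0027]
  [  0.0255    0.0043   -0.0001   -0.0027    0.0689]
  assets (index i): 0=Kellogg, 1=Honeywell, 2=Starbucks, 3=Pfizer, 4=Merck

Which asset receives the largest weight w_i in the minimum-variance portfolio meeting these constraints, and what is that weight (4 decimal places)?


Pfizer (0.5593)

g=Σ⁻¹μ = [1.8598  0.5209  0.6142  4.4746  0.7617]
h=Σ⁻¹𝟙 = [10.3476  7.4248  12.1785  26.0952  11.2610]
a=μᵀg=1.228765  b=𝟙ᵀg=8.231087  c=𝟙ᵀh=67.307139  D=ac−b²=14.953891
λ₁=(c·0.152−b)/D = (67.307139·0.152−8.231087)/14.953891 = 0.133718
λ₂=(a−b·0.152)/D = (1.228765−8.231087·0.152)/14.953891 = -0.001495
w* = 0.133718·g + -0.001495·h:
  w_0 = 0.133718·1.8598 + -0.001495·10.3476 = 0.2332  (Kellogg)
  w_1 = 0.133718·0.5209 + -0.001495·7.4248 = 0.0585  (Honeywell)
  w_2 = 0.133718·0.6142 + -0.001495·12.1785 = 0.0639  (Starbucks)
  w_3 = 0.133718·4.4746 + -0.001495·26.0952 = 0.5593  (Pfizer)
  w_4 = 0.133718·0.7617 + -0.001495·11.2610 = 0.0850  (Merck)
Σw_i=1.0000  μᵀw=0.1520
σ²=wᵀΣw=λ₁·μ_p+λ₂ = 0.133718·0.152 + -0.001495 = 0.018830 ≈ 0.0188


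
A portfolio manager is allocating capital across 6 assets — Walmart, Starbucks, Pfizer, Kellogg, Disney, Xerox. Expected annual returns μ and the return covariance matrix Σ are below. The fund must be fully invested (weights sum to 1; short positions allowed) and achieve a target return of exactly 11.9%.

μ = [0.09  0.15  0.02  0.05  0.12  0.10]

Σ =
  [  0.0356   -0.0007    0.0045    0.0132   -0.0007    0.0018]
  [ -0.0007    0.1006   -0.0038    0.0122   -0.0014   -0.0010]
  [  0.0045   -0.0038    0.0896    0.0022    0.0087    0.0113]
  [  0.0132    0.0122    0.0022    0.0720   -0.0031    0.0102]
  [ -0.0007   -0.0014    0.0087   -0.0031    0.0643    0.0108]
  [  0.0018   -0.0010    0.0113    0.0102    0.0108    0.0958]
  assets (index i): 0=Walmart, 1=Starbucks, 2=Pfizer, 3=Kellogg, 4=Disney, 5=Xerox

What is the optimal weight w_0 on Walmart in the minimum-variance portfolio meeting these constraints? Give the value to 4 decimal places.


g=Σ⁻¹μ = [2.5968  1.5477  -0.1192  -0.0804  1.8009  0.8308]
h=Σ⁻¹𝟙 = [24.5722  9.8114  7.9365  7.1272  14.1630  6.7875]
a=μᵀg=0.758654  b=𝟙ᵀg=6.576599  c=𝟙ᵀh=70.397765  D=ac−b²=10.155889
λ₁=(c·0.119−b)/D = (70.397765·0.119−6.576599)/10.155889 = 0.177309
λ₂=(a−b·0.119)/D = (0.758654−6.576599·0.119)/10.155889 = -0.002359
w* = 0.177309·g + -0.002359·h:
  w_0 = 0.177309·2.5968 + -0.002359·24.5722 = 0.4025  (Walmart)
  w_1 = 0.177309·1.5477 + -0.002359·9.8114 = 0.2513  (Starbucks)
  w_2 = 0.177309·-0.1192 + -0.002359·7.9365 = -0.0399  (Pfizer)
  w_3 = 0.177309·-0.0804 + -0.002359·7.1272 = -0.0311  (Kellogg)
  w_4 = 0.177309·1.8009 + -0.002359·14.1630 = 0.2859  (Disney)
  w_5 = 0.177309·0.8308 + -0.002359·6.7875 = 0.1313  (Xerox)
Σw_i=1.0000  μᵀw=0.1190
σ²=wᵀΣw=λ₁·μ_p+λ₂ = 0.177309·0.119 + -0.002359 = 0.018740 ≈ 0.0187

0.4025


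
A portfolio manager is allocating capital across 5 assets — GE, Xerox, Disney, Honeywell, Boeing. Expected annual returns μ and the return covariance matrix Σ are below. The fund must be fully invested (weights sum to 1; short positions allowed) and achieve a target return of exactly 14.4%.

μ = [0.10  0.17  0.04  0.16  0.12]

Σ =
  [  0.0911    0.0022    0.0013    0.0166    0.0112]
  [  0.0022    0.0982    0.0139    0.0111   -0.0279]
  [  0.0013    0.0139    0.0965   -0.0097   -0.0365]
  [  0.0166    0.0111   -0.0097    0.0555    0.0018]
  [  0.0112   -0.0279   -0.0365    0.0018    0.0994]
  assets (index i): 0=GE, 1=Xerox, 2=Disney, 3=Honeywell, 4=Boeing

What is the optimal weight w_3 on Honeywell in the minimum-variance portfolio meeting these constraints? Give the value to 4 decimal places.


p=Σ⁻¹μ = [0.3137  1.8589  1.1876  2.5573  2.0834]
q=Σ⁻¹𝟙 = [5.1166  11.0148  17.4551  16.7295  18.6821]
a=μᵀp=1.054066  b=𝟙ᵀp=8.000954  c=𝟙ᵀq=68.998138  D=ac−b²=8.713350
λ₁=(c·0.144−b)/D = (68.998138·0.144−8.000954)/8.713350 = 0.222047
λ₂=(a−b·0.144)/D = (1.054066−8.000954·0.144)/8.713350 = -0.011255
w* = 0.222047·p + -0.011255·q:
  w_0 = 0.222047·0.3137 + -0.011255·5.1166 = 0.0121  (GE)
  w_1 = 0.222047·1.8589 + -0.011255·11.0148 = 0.2888  (Xerox)
  w_2 = 0.222047·1.1876 + -0.011255·17.4551 = 0.0672  (Disney)
  w_3 = 0.222047·2.5573 + -0.011255·16.7295 = 0.3795  (Honeywell)
  w_4 = 0.222047·2.0834 + -0.011255·18.6821 = 0.2524  (Boeing)
Σw_i=1.0000  μᵀw=0.1440
σ²=wᵀΣw=λ₁·μ_p+λ₂ = 0.222047·0.144 + -0.011255 = 0.020720 ≈ 0.0207

0.3795


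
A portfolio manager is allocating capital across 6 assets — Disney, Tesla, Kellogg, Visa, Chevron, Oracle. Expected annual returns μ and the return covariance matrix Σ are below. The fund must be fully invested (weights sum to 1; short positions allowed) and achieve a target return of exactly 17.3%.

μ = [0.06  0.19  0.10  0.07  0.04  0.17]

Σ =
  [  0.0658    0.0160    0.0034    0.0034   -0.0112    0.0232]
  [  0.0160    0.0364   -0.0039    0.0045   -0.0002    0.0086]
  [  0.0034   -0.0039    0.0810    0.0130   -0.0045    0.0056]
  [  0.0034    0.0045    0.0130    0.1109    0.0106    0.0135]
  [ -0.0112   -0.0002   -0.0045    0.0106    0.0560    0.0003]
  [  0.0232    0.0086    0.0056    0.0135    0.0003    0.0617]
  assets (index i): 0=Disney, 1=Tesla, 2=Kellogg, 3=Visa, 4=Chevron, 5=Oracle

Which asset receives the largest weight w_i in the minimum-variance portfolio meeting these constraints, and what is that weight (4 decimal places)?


p=Σ⁻¹μ = [-1.1782  5.3496  1.4237  -0.0591  0.6108  2.3334]
q=Σ⁻¹𝟙 = [9.7040  22.5526  13.0869  3.4379  20.2398  7.3768]
a=μᵀp=1.505070  b=𝟙ᵀp=8.480207  c=𝟙ᵀq=76.397895  D=ac−b²=43.070231
λ₁=(c·0.173−b)/D = (76.397895·0.173−8.480207)/43.070231 = 0.109975
λ₂=(a−b·0.173)/D = (1.505070−8.480207·0.173)/43.070231 = 0.000882
w* = 0.109975·p + 0.000882·q:
  w_0 = 0.109975·-1.1782 + 0.000882·9.7040 = -0.1210  (Disney)
  w_1 = 0.109975·5.3496 + 0.000882·22.5526 = 0.6082  (Tesla)
  w_2 = 0.109975·1.4237 + 0.000882·13.0869 = 0.1681  (Kellogg)
  w_3 = 0.109975·-0.0591 + 0.000882·3.4379 = -0.0035  (Visa)
  w_4 = 0.109975·0.6108 + 0.000882·20.2398 = 0.0850  (Chevron)
  w_5 = 0.109975·2.3334 + 0.000882·7.3768 = 0.2631  (Oracle)
Σw_i=1.0000  μᵀw=0.1730
σ²=wᵀΣw=λ₁·μ_p+λ₂ = 0.109975·0.173 + 0.000882 = 0.019908 ≈ 0.0199

Tesla (0.6082)


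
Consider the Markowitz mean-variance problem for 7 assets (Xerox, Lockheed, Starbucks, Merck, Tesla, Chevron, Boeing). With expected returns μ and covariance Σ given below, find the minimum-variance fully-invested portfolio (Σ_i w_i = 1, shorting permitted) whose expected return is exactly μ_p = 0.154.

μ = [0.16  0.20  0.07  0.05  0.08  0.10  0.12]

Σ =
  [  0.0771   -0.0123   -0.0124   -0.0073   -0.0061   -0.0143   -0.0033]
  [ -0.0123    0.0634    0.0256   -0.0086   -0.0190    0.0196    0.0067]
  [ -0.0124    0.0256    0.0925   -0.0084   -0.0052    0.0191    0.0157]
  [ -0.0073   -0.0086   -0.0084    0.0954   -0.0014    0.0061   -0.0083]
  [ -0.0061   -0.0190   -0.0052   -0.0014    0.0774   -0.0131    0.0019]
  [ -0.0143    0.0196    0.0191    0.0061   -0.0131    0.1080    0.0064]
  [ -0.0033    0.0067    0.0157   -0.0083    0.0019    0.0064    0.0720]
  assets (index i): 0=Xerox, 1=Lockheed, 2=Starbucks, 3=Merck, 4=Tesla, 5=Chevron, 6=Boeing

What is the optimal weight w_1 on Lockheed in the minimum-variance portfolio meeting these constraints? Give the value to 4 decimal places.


0.4068

u=Σ⁻¹μ = [3.2621  4.3850  -0.1644  1.2710  2.4671  0.7321  1.4603]
v=Σ⁻¹𝟙 = [22.8701  22.5094  6.6148  15.6842  22.0575  8.1167  11.9046]
a=μᵀu=1.896788  b=𝟙ᵀu=13.413160  c=𝟙ᵀv=109.757276  D=ac−b²=28.273399
λ₁=(c·0.154−b)/D = (109.757276·0.154−13.413160)/28.273399 = 0.123419
λ₂=(a−b·0.154)/D = (1.896788−13.413160·0.154)/28.273399 = -0.005972
w* = 0.123419·u + -0.005972·v:
  w_0 = 0.123419·3.2621 + -0.005972·22.8701 = 0.2660  (Xerox)
  w_1 = 0.123419·4.3850 + -0.005972·22.5094 = 0.4068  (Lockheed)
  w_2 = 0.123419·-0.1644 + -0.005972·6.6148 = -0.0598  (Starbucks)
  w_3 = 0.123419·1.2710 + -0.005972·15.6842 = 0.0632  (Merck)
  w_4 = 0.123419·2.4671 + -0.005972·22.0575 = 0.1728  (Tesla)
  w_5 = 0.123419·0.7321 + -0.005972·8.1167 = 0.0419  (Chevron)
  w_6 = 0.123419·1.4603 + -0.005972·11.9046 = 0.1091  (Boeing)
Σw_i=1.0000  μᵀw=0.1540
σ²=wᵀΣw=λ₁·μ_p+λ₂ = 0.123419·0.154 + -0.005972 = 0.013035 ≈ 0.0130


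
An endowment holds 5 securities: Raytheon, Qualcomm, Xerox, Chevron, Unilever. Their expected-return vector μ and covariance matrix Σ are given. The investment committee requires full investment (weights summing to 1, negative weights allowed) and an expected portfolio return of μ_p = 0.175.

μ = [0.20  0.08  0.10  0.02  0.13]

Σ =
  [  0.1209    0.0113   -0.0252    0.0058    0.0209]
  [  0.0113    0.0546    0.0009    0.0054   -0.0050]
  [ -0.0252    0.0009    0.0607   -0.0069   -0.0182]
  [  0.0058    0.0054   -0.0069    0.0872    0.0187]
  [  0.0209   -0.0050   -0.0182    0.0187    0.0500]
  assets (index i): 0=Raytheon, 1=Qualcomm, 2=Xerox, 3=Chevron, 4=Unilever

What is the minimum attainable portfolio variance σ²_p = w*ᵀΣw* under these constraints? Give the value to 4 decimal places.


0.0341

g=Σ⁻¹μ = [1.6344  1.4296  3.2796  -0.4415  3.4187]
h=Σ⁻¹𝟙 = [7.5355  18.0853  27.9944  6.3876  26.4597]
a=μᵀg=1.204819  b=𝟙ᵀg=9.320870  c=𝟙ᵀh=86.462465  D=ac−b²=17.293010
λ₁=(c·0.175−b)/D = (86.462465·0.175−9.320870)/17.293010 = 0.335977
λ₂=(a−b·0.175)/D = (1.204819−9.320870·0.175)/17.293010 = -0.024653
w* = 0.335977·g + -0.024653·h:
  w_0 = 0.335977·1.6344 + -0.024653·7.5355 = 0.3634  (Raytheon)
  w_1 = 0.335977·1.4296 + -0.024653·18.0853 = 0.0345  (Qualcomm)
  w_2 = 0.335977·3.2796 + -0.024653·27.9944 = 0.4117  (Xerox)
  w_3 = 0.335977·-0.4415 + -0.024653·6.3876 = -0.3058  (Chevron)
  w_4 = 0.335977·3.4187 + -0.024653·26.4597 = 0.4963  (Unilever)
Σw_i=1.0000  μᵀw=0.1750
σ²=wᵀΣw=λ₁·μ_p+λ₂ = 0.335977·0.175 + -0.024653 = 0.034143 ≈ 0.0341
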